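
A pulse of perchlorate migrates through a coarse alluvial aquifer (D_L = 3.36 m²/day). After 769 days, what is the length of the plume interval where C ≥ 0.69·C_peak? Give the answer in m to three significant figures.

124 m

The plume is Gaussian with σ = √(2Dt) = √(2 × 3.36 × 769) = 71.89 m.
C/C_peak = exp(−Δx²/(2σ²)) = 0.69 ⇒ Δx = σ·√(−2 ln 0.69) = 71.89 × 0.8615 = 61.93 m.
Width = 2Δx = 124 m.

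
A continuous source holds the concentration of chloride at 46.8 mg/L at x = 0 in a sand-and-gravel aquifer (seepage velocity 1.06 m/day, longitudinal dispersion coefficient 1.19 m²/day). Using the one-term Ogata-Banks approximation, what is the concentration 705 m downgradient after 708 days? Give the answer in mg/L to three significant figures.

40.5 mg/L

For a continuous step input, C/C₀ ≈ ½·erfc((x−vt)/(2√(Dt))).
vt = 1.06 × 708 = 750.48 m and 2√(Dt) = 2√(1.19 × 708) = 58.05 m.
Argument (x−vt)/(2√(Dt)) = (705 − 750.48)/58.05 = -0.7835; ½·erfc(-0.7835) = 0.8661.
C = 46.8 × 0.8661 = 40.5 mg/L.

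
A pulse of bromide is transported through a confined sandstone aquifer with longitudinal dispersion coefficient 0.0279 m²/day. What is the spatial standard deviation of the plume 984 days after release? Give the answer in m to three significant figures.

Dispersive spreading gives a Gaussian with σ² = 2Dt; advection only shifts the center.
σ = √(2 × 0.0279 × 984) = 7.41 m.

7.41 m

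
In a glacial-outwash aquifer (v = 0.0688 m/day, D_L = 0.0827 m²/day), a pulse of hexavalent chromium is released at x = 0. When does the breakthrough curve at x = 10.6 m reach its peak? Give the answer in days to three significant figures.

138 days

For the 1D instantaneous-source solution, setting ∂C/∂t = 0 at fixed x gives v²t² + 2Dt − x² = 0, so t = (√(D² + v²x²) − D)/v².
√(D² + v²x²) = √(0.0827² + 0.0688² × 10.6²) = 0.7340; v² = 0.00473344.
t = (0.7340 − 0.0827)/0.00473344 = 138 days (vs. the pure-advection estimate x/v = 154 d).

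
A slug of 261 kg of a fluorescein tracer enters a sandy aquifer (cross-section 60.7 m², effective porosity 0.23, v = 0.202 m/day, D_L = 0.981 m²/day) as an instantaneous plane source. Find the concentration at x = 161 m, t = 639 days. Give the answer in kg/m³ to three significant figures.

For an instantaneous plane source, C(x,t) = M/(n_e·A·√(4πDt)) · exp(−(x−vt)²/(4Dt)), with n_e·A the pore (flow) area.
Plume center vt = 0.202 × 639 = 129.078 m, so the well at 161 m is 31.922 m downgradient of the peak.
√(4πDt) = 88.75 m, giving peak height M/(n_e·A·√(4πDt)) = 261/(0.23 × 60.7 × 88.75) = 0.2106 kg/m³.
(x−vt)²/(4Dt) = (31.922)²/(4 × 0.981 × 639) = 0.4064; exp(−0.4064) = 0.6660.
C = 0.2106 × 0.6660 = 0.140 kg/m³.

0.140 kg/m³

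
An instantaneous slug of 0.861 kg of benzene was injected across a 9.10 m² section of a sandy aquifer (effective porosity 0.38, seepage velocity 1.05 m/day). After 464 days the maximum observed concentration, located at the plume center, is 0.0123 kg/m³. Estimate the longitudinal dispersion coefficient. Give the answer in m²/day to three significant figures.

At the plume center C_max = M/(n_e·A·√(4πDt)), so D = M²/(4πt·(n_e·A·C_max)²).
n_e·A·C_max = 0.38 × 9.10 × 0.0123 = 0.04253 kg/m.
D = 0.861²/(4π × 464 × 0.04253²) = 0.0703 m²/day.

0.0703 m²/day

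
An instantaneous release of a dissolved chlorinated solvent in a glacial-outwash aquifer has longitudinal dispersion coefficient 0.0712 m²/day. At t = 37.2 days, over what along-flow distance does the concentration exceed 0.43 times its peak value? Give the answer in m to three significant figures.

5.98 m

The plume is Gaussian with σ = √(2Dt) = √(2 × 0.0712 × 37.2) = 2.302 m.
C/C_peak = exp(−Δx²/(2σ²)) = 0.43 ⇒ Δx = σ·√(−2 ln 0.43) = 2.302 × 1.299 = 2.990 m.
Width = 2Δx = 5.98 m.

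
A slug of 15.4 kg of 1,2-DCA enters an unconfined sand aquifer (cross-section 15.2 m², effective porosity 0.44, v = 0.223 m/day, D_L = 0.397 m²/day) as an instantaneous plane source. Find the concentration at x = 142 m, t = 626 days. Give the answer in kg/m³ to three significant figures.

For an instantaneous plane source, C(x,t) = M/(n_e·A·√(4πDt)) · exp(−(x−vt)²/(4Dt)), with n_e·A the pore (flow) area.
Plume center vt = 0.223 × 626 = 139.598 m, so the well at 142 m is 2.402 m downgradient of the peak.
√(4πDt) = 55.88 m, giving peak height M/(n_e·A·√(4πDt)) = 15.4/(0.44 × 15.2 × 55.88) = 0.04121 kg/m³.
(x−vt)²/(4Dt) = (2.402)²/(4 × 0.397 × 626) = 0.005804; exp(−0.005804) = 0.9942.
C = 0.04121 × 0.9942 = 0.0410 kg/m³.

0.0410 kg/m³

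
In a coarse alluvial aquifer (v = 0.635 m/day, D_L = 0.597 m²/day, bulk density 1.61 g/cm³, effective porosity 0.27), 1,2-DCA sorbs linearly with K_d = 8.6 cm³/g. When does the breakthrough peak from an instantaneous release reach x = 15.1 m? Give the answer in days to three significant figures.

1170 days

Retardation factor R = 1 + ρ_b·K_d/n = 1 + 1.61 × 8.6/0.27 = 52.28.
Sorption retards both mechanisms: v_R = v/R = 0.01215 m/day, D_R = D/R = 0.01142 m²/day.
Peak time from v_R²t² + 2D_R t − x² = 0: t = (√(D_R² + v_R²x²) − D_R)/v_R².
√(D_R² + v_R²x²) = √(0.01142² + 0.01215² × 15.1²) = 0.1838; v_R² = 0.0001476.
t = (0.1838 − 0.01142)/0.0001476 = 1170 days.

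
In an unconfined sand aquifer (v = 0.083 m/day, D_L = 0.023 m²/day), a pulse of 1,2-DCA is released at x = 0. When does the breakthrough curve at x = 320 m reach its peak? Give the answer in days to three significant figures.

3850 days

For the 1D instantaneous-source solution, setting ∂C/∂t = 0 at fixed x gives v²t² + 2Dt − x² = 0, so t = (√(D² + v²x²) − D)/v².
√(D² + v²x²) = √(0.023² + 0.083² × 320²) = 26.56; v² = 0.006889.
t = (26.56 − 0.023)/0.006889 = 3850 days (vs. the pure-advection estimate x/v = 3860 d).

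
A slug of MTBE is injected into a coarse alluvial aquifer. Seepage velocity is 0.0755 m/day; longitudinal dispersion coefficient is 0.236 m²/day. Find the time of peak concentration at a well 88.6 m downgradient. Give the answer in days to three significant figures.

1130 days

For the 1D instantaneous-source solution, setting ∂C/∂t = 0 at fixed x gives v²t² + 2Dt − x² = 0, so t = (√(D² + v²x²) − D)/v².
√(D² + v²x²) = √(0.236² + 0.0755² × 88.6²) = 6.693; v² = 0.00570025.
t = (6.693 − 0.236)/0.00570025 = 1130 days (vs. the pure-advection estimate x/v = 1170 d).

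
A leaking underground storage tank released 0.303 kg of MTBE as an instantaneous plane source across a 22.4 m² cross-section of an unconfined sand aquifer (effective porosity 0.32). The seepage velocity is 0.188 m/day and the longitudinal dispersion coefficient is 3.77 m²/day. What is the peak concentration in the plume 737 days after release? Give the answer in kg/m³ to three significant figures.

0.000226 kg/m³

The peak of an instantaneous 1D plume sits at x = vt; there the Gaussian factor is 1 and C_max = M/(n_e·A·√(4πDt)), where n_e·A is the pore area the mass is dissolved in.
√(4πDt) = √(4π × 3.77 × 737) = 186.9 m, so C_max = 0.303/(0.32 × 22.4 × 186.9) = 0.000226 kg/m³.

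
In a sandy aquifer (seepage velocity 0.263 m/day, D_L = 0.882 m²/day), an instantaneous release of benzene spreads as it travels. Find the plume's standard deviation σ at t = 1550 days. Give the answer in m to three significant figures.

52.3 m

Dispersive spreading gives a Gaussian with σ² = 2Dt; advection only shifts the center.
σ = √(2 × 0.882 × 1550) = 52.3 m.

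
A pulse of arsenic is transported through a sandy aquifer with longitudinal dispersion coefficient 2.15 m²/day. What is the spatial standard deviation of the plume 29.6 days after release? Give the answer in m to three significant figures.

11.3 m

Dispersive spreading gives a Gaussian with σ² = 2Dt; advection only shifts the center.
σ = √(2 × 2.15 × 29.6) = 11.3 m.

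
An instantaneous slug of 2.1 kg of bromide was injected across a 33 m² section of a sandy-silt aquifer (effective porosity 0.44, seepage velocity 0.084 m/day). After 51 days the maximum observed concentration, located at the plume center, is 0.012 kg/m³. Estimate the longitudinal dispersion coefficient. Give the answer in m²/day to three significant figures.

At the plume center C_max = M/(n_e·A·√(4πDt)), so D = M²/(4πt·(n_e·A·C_max)²).
n_e·A·C_max = 0.44 × 33 × 0.012 = 0.1742 kg/m.
D = 2.1²/(4π × 51 × 0.1742²) = 0.227 m²/day.

0.227 m²/day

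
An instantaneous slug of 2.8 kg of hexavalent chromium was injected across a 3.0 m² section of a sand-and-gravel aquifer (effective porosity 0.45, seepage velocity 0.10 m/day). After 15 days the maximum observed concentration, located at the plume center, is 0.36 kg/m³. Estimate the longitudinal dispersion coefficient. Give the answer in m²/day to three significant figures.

At the plume center C_max = M/(n_e·A·√(4πDt)), so D = M²/(4πt·(n_e·A·C_max)²).
n_e·A·C_max = 0.45 × 3.0 × 0.36 = 0.4860 kg/m.
D = 2.8²/(4π × 15 × 0.4860²) = 0.176 m²/day.

0.176 m²/day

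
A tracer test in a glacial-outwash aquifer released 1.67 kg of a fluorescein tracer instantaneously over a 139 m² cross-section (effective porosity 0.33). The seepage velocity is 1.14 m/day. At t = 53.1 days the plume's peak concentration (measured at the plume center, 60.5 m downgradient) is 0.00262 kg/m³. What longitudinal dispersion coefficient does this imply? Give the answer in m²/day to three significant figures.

At the plume center C_max = M/(n_e·A·√(4πDt)), so D = M²/(4πt·(n_e·A·C_max)²).
n_e·A·C_max = 0.33 × 139 × 0.00262 = 0.1202 kg/m.
D = 1.67²/(4π × 53.1 × 0.1202²) = 0.289 m²/day.

0.289 m²/day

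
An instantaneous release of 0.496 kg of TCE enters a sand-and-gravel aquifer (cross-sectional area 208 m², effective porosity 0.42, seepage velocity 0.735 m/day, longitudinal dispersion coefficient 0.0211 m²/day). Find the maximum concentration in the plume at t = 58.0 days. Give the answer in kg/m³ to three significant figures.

0.00145 kg/m³

The peak of an instantaneous 1D plume sits at x = vt; there the Gaussian factor is 1 and C_max = M/(n_e·A·√(4πDt)), where n_e·A is the pore area the mass is dissolved in.
√(4πDt) = √(4π × 0.0211 × 58.0) = 3.922 m, so C_max = 0.496/(0.42 × 208 × 3.922) = 0.00145 kg/m³.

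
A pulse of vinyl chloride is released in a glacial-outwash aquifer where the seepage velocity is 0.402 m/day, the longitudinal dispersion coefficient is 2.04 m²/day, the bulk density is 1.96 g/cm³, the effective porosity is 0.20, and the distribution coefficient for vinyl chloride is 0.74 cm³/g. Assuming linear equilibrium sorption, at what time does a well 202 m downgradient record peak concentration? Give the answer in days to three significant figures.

Retardation factor R = 1 + ρ_b·K_d/n = 1 + 1.96 × 0.74/0.20 = 8.252.
Sorption retards both mechanisms: v_R = v/R = 0.04872 m/day, D_R = D/R = 0.2472 m²/day.
Peak time from v_R²t² + 2D_R t − x² = 0: t = (√(D_R² + v_R²x²) − D_R)/v_R².
√(D_R² + v_R²x²) = √(0.2472² + 0.04872² × 202²) = 9.845; v_R² = 0.002374.
t = (9.845 − 0.2472)/0.002374 = 4040 days.

4040 days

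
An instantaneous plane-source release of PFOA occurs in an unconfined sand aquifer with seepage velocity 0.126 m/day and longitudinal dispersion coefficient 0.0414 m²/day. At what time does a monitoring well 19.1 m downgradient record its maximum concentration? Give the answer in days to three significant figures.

149 days

For the 1D instantaneous-source solution, setting ∂C/∂t = 0 at fixed x gives v²t² + 2Dt − x² = 0, so t = (√(D² + v²x²) − D)/v².
√(D² + v²x²) = √(0.0414² + 0.126² × 19.1²) = 2.407; v² = 0.015876.
t = (2.407 − 0.0414)/0.015876 = 149 days (vs. the pure-advection estimate x/v = 152 d).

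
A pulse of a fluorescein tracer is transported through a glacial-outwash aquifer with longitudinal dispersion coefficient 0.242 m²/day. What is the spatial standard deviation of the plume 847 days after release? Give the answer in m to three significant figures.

Dispersive spreading gives a Gaussian with σ² = 2Dt; advection only shifts the center.
σ = √(2 × 0.242 × 847) = 20.2 m.

20.2 m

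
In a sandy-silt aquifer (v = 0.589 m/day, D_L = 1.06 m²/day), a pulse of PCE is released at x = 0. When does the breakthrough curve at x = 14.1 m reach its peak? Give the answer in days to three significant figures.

21.1 days

For the 1D instantaneous-source solution, setting ∂C/∂t = 0 at fixed x gives v²t² + 2Dt − x² = 0, so t = (√(D² + v²x²) − D)/v².
√(D² + v²x²) = √(1.06² + 0.589² × 14.1²) = 8.372; v² = 0.346921.
t = (8.372 − 1.06)/0.346921 = 21.1 days (vs. the pure-advection estimate x/v = 23.9 d).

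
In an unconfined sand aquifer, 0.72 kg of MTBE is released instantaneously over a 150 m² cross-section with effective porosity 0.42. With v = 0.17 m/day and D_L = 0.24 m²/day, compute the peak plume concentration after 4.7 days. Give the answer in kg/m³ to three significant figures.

0.00304 kg/m³

The peak of an instantaneous 1D plume sits at x = vt; there the Gaussian factor is 1 and C_max = M/(n_e·A·√(4πDt)), where n_e·A is the pore area the mass is dissolved in.
√(4πDt) = √(4π × 0.24 × 4.7) = 3.765 m, so C_max = 0.72/(0.42 × 150 × 3.765) = 0.00304 kg/m³.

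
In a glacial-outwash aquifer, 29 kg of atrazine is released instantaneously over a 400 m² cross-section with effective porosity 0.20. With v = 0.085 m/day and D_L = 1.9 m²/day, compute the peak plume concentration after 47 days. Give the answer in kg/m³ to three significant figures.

0.0108 kg/m³

The peak of an instantaneous 1D plume sits at x = vt; there the Gaussian factor is 1 and C_max = M/(n_e·A·√(4πDt)), where n_e·A is the pore area the mass is dissolved in.
√(4πDt) = √(4π × 1.9 × 47) = 33.50 m, so C_max = 29/(0.20 × 400 × 33.50) = 0.0108 kg/m³.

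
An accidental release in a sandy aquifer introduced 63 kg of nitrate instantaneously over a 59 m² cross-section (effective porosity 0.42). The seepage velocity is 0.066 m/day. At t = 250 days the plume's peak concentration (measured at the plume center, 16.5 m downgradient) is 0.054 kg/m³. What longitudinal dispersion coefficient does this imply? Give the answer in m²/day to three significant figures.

At the plume center C_max = M/(n_e·A·√(4πDt)), so D = M²/(4πt·(n_e·A·C_max)²).
n_e·A·C_max = 0.42 × 59 × 0.054 = 1.338 kg/m.
D = 63²/(4π × 250 × 1.338²) = 0.706 m²/day.

0.706 m²/day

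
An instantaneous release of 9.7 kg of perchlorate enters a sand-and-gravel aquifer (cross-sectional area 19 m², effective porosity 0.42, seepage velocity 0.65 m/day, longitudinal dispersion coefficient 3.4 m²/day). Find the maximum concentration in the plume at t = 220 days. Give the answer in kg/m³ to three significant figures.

The peak of an instantaneous 1D plume sits at x = vt; there the Gaussian factor is 1 and C_max = M/(n_e·A·√(4πDt)), where n_e·A is the pore area the mass is dissolved in.
√(4πDt) = √(4π × 3.4 × 220) = 96.95 m, so C_max = 9.7/(0.42 × 19 × 96.95) = 0.0125 kg/m³.

0.0125 kg/m³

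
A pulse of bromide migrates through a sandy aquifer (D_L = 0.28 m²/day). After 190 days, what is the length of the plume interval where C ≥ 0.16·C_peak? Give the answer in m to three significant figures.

39.5 m

The plume is Gaussian with σ = √(2Dt) = √(2 × 0.28 × 190) = 10.32 m.
C/C_peak = exp(−Δx²/(2σ²)) = 0.16 ⇒ Δx = σ·√(−2 ln 0.16) = 10.32 × 1.914 = 19.75 m.
Width = 2Δx = 39.5 m.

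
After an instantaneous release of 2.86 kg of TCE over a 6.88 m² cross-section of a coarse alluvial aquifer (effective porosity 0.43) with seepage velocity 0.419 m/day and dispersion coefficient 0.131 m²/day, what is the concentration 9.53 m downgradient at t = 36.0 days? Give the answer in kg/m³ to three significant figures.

For an instantaneous plane source, C(x,t) = M/(n_e·A·√(4πDt)) · exp(−(x−vt)²/(4Dt)), with n_e·A the pore (flow) area.
Plume center vt = 0.419 × 36.0 = 15.084 m, so the well at 9.53 m is 5.554 m upgradient of the peak.
√(4πDt) = 7.698 m, giving peak height M/(n_e·A·√(4πDt)) = 2.86/(0.43 × 6.88 × 7.698) = 0.1256 kg/m³.
(x−vt)²/(4Dt) = (-5.554)²/(4 × 0.131 × 36.0) = 1.635; exp(−1.635) = 0.1950.
C = 0.1256 × 0.1950 = 0.0245 kg/m³.

0.0245 kg/m³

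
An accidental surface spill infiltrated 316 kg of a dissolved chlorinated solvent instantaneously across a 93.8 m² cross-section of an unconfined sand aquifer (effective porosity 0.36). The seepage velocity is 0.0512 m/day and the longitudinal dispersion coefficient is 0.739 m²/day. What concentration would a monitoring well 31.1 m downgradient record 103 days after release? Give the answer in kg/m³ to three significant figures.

0.0338 kg/m³

For an instantaneous plane source, C(x,t) = M/(n_e·A·√(4πDt)) · exp(−(x−vt)²/(4Dt)), with n_e·A the pore (flow) area.
Plume center vt = 0.0512 × 103 = 5.2736 m, so the well at 31.1 m is 25.8264 m downgradient of the peak.
√(4πDt) = 30.93 m, giving peak height M/(n_e·A·√(4πDt)) = 316/(0.36 × 93.8 × 30.93) = 0.3026 kg/m³.
(x−vt)²/(4Dt) = (25.8264)²/(4 × 0.739 × 103) = 2.191; exp(−2.191) = 0.1118.
C = 0.3026 × 0.1118 = 0.0338 kg/m³.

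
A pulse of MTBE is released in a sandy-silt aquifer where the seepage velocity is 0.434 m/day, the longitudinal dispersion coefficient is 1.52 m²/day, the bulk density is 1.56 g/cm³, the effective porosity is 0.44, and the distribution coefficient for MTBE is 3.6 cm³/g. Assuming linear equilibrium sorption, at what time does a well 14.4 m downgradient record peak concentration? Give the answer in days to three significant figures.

359 days

Retardation factor R = 1 + ρ_b·K_d/n = 1 + 1.56 × 3.6/0.44 = 13.76.
Sorption retards both mechanisms: v_R = v/R = 0.03154 m/day, D_R = D/R = 0.1105 m²/day.
Peak time from v_R²t² + 2D_R t − x² = 0: t = (√(D_R² + v_R²x²) − D_R)/v_R².
√(D_R² + v_R²x²) = √(0.1105² + 0.03154² × 14.4²) = 0.4674; v_R² = 0.0009948.
t = (0.4674 − 0.1105)/0.0009948 = 359 days.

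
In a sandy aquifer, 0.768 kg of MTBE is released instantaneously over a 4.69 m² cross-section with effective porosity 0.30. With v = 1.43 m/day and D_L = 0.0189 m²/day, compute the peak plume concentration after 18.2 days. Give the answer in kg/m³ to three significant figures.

The peak of an instantaneous 1D plume sits at x = vt; there the Gaussian factor is 1 and C_max = M/(n_e·A·√(4πDt)), where n_e·A is the pore area the mass is dissolved in.
√(4πDt) = √(4π × 0.0189 × 18.2) = 2.079 m, so C_max = 0.768/(0.30 × 4.69 × 2.079) = 0.263 kg/m³.

0.263 kg/m³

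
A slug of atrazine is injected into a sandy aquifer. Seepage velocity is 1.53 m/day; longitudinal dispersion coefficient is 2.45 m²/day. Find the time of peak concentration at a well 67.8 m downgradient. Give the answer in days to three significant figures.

43.3 days

For the 1D instantaneous-source solution, setting ∂C/∂t = 0 at fixed x gives v²t² + 2Dt − x² = 0, so t = (√(D² + v²x²) − D)/v².
√(D² + v²x²) = √(2.45² + 1.53² × 67.8²) = 103.8; v² = 2.3409.
t = (103.8 − 2.45)/2.3409 = 43.3 days (vs. the pure-advection estimate x/v = 44.3 d).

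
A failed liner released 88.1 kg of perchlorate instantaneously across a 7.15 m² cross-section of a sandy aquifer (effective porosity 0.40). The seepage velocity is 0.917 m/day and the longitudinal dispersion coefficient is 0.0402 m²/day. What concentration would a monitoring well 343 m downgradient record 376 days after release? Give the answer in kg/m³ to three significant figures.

For an instantaneous plane source, C(x,t) = M/(n_e·A·√(4πDt)) · exp(−(x−vt)²/(4Dt)), with n_e·A the pore (flow) area.
Plume center vt = 0.917 × 376 = 344.792 m, so the well at 343 m is 1.792 m upgradient of the peak.
√(4πDt) = 13.78 m, giving peak height M/(n_e·A·√(4πDt)) = 88.1/(0.40 × 7.15 × 13.78) = 2.235 kg/m³.
(x−vt)²/(4Dt) = (-1.792)²/(4 × 0.0402 × 376) = 0.05311; exp(−0.05311) = 0.9483.
C = 2.235 × 0.9483 = 2.12 kg/m³.

2.12 kg/m³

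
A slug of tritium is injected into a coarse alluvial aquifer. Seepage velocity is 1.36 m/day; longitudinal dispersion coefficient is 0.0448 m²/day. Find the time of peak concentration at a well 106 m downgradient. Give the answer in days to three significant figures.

For the 1D instantaneous-source solution, setting ∂C/∂t = 0 at fixed x gives v²t² + 2Dt − x² = 0, so t = (√(D² + v²x²) − D)/v².
√(D² + v²x²) = √(0.0448² + 1.36² × 106²) = 144.2; v² = 1.8496.
t = (144.2 − 0.0448)/1.8496 = 77.9 days (vs. the pure-advection estimate x/v = 77.9 d).

77.9 days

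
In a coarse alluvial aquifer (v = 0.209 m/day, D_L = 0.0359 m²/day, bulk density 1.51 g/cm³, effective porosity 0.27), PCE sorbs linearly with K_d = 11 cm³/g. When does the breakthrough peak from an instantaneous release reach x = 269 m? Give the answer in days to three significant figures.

Retardation factor R = 1 + ρ_b·K_d/n = 1 + 1.51 × 11/0.27 = 62.52.
Sorption retards both mechanisms: v_R = v/R = 0.003343 m/day, D_R = D/R = 0.0005742 m²/day.
Peak time from v_R²t² + 2D_R t − x² = 0: t = (√(D_R² + v_R²x²) − D_R)/v_R².
√(D_R² + v_R²x²) = √(0.0005742² + 0.003343² × 269²) = 0.8993; v_R² = 1.118e-05.
t = (0.8993 − 0.0005742)/1.118e-05 = 80400 days.

80400 days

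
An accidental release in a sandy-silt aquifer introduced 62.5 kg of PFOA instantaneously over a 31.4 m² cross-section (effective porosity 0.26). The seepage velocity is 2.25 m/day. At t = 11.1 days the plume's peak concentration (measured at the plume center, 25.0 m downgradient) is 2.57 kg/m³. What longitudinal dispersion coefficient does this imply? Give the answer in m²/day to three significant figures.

At the plume center C_max = M/(n_e·A·√(4πDt)), so D = M²/(4πt·(n_e·A·C_max)²).
n_e·A·C_max = 0.26 × 31.4 × 2.57 = 20.98 kg/m.
D = 62.5²/(4π × 11.1 × 20.98²) = 0.0636 m²/day.

0.0636 m²/day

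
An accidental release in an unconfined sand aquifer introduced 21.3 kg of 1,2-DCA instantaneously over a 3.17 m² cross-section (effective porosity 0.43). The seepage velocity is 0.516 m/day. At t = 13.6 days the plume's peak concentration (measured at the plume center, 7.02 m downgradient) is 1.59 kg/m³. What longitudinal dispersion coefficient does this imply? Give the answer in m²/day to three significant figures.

At the plume center C_max = M/(n_e·A·√(4πDt)), so D = M²/(4πt·(n_e·A·C_max)²).
n_e·A·C_max = 0.43 × 3.17 × 1.59 = 2.167 kg/m.
D = 21.3²/(4π × 13.6 × 2.167²) = 0.565 m²/day.

0.565 m²/day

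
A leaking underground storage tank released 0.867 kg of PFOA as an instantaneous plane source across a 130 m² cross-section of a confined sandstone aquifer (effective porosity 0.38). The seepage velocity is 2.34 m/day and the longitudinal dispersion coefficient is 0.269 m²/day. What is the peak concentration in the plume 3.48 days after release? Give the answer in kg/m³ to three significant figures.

0.00512 kg/m³

The peak of an instantaneous 1D plume sits at x = vt; there the Gaussian factor is 1 and C_max = M/(n_e·A·√(4πDt)), where n_e·A is the pore area the mass is dissolved in.
√(4πDt) = √(4π × 0.269 × 3.48) = 3.430 m, so C_max = 0.867/(0.38 × 130 × 3.430) = 0.00512 kg/m³.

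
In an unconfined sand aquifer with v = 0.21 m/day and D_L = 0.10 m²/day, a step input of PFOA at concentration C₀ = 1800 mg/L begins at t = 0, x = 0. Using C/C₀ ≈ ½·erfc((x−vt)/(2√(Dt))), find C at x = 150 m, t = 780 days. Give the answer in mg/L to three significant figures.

1560 mg/L

For a continuous step input, C/C₀ ≈ ½·erfc((x−vt)/(2√(Dt))).
vt = 0.21 × 780 = 163.8 m and 2√(Dt) = 2√(0.10 × 780) = 17.66 m.
Argument (x−vt)/(2√(Dt)) = (150 − 163.8)/17.66 = -0.7814; ½·erfc(-0.7814) = 0.8654.
C = 1800 × 0.8654 = 1560 mg/L.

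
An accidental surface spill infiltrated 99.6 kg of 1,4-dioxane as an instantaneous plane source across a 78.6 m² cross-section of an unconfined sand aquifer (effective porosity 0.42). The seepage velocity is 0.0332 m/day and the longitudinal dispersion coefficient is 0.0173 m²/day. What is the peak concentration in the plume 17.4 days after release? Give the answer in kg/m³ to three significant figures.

The peak of an instantaneous 1D plume sits at x = vt; there the Gaussian factor is 1 and C_max = M/(n_e·A·√(4πDt)), where n_e·A is the pore area the mass is dissolved in.
√(4πDt) = √(4π × 0.0173 × 17.4) = 1.945 m, so C_max = 99.6/(0.42 × 78.6 × 1.945) = 1.55 kg/m³.

1.55 kg/m³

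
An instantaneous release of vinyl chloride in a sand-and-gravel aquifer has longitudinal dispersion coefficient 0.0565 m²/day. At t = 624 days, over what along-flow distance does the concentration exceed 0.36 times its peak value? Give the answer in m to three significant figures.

24.0 m

The plume is Gaussian with σ = √(2Dt) = √(2 × 0.0565 × 624) = 8.397 m.
C/C_peak = exp(−Δx²/(2σ²)) = 0.36 ⇒ Δx = σ·√(−2 ln 0.36) = 8.397 × 1.429 = 12.00 m.
Width = 2Δx = 24.0 m.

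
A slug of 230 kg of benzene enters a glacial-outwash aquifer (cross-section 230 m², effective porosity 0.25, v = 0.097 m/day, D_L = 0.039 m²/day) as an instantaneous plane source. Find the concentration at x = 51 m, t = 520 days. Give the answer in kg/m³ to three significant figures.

For an instantaneous plane source, C(x,t) = M/(n_e·A·√(4πDt)) · exp(−(x−vt)²/(4Dt)), with n_e·A the pore (flow) area.
Plume center vt = 0.097 × 520 = 50.44 m, so the well at 51 m is 0.56 m downgradient of the peak.
√(4πDt) = 15.96 m, giving peak height M/(n_e·A·√(4πDt)) = 230/(0.25 × 230 × 15.96) = 0.2506 kg/m³.
(x−vt)²/(4Dt) = (0.56)²/(4 × 0.039 × 520) = 0.003866; exp(−0.003866) = 0.9961.
C = 0.2506 × 0.9961 = 0.250 kg/m³.

0.250 kg/m³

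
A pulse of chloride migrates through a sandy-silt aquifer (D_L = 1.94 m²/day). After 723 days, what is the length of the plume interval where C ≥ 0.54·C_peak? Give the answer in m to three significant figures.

The plume is Gaussian with σ = √(2Dt) = √(2 × 1.94 × 723) = 52.96 m.
C/C_peak = exp(−Δx²/(2σ²)) = 0.54 ⇒ Δx = σ·√(−2 ln 0.54) = 52.96 × 1.110 = 58.79 m.
Width = 2Δx = 118 m.

118 m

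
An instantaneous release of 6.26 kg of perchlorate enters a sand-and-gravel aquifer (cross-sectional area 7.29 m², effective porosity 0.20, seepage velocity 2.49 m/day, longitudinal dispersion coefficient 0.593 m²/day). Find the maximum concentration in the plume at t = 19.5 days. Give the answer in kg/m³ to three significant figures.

0.356 kg/m³

The peak of an instantaneous 1D plume sits at x = vt; there the Gaussian factor is 1 and C_max = M/(n_e·A·√(4πDt)), where n_e·A is the pore area the mass is dissolved in.
√(4πDt) = √(4π × 0.593 × 19.5) = 12.05 m, so C_max = 6.26/(0.20 × 7.29 × 12.05) = 0.356 kg/m³.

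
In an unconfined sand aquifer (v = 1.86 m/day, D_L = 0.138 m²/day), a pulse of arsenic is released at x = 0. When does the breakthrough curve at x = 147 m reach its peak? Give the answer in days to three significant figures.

79.0 days

For the 1D instantaneous-source solution, setting ∂C/∂t = 0 at fixed x gives v²t² + 2Dt − x² = 0, so t = (√(D² + v²x²) − D)/v².
√(D² + v²x²) = √(0.138² + 1.86² × 147²) = 273.4; v² = 3.4596.
t = (273.4 − 0.138)/3.4596 = 79.0 days (vs. the pure-advection estimate x/v = 79.0 d).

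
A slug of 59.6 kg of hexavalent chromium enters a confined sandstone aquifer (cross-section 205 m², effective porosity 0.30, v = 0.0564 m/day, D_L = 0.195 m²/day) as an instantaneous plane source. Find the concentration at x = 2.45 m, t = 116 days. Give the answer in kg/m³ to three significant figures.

0.0478 kg/m³

For an instantaneous plane source, C(x,t) = M/(n_e·A·√(4πDt)) · exp(−(x−vt)²/(4Dt)), with n_e·A the pore (flow) area.
Plume center vt = 0.0564 × 116 = 6.5424 m, so the well at 2.45 m is 4.0924 m upgradient of the peak.
√(4πDt) = 16.86 m, giving peak height M/(n_e·A·√(4πDt)) = 59.6/(0.30 × 205 × 16.86) = 0.05748 kg/m³.
(x−vt)²/(4Dt) = (-4.0924)²/(4 × 0.195 × 116) = 0.1851; exp(−0.1851) = 0.8310.
C = 0.05748 × 0.8310 = 0.0478 kg/m³.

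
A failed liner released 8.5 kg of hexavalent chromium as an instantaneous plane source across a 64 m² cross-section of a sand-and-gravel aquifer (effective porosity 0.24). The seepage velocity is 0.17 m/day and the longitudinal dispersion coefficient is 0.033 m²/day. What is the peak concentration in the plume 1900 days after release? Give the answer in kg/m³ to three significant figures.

The peak of an instantaneous 1D plume sits at x = vt; there the Gaussian factor is 1 and C_max = M/(n_e·A·√(4πDt)), where n_e·A is the pore area the mass is dissolved in.
√(4πDt) = √(4π × 0.033 × 1900) = 28.07 m, so C_max = 8.5/(0.24 × 64 × 28.07) = 0.0197 kg/m³.

0.0197 kg/m³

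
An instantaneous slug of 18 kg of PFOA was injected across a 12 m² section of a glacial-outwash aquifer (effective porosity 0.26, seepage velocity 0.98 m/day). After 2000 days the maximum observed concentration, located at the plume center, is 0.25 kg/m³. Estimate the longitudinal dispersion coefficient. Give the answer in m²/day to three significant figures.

0.0212 m²/day

At the plume center C_max = M/(n_e·A·√(4πDt)), so D = M²/(4πt·(n_e·A·C_max)²).
n_e·A·C_max = 0.26 × 12 × 0.25 = 0.7800 kg/m.
D = 18²/(4π × 2000 × 0.7800²) = 0.0212 m²/day.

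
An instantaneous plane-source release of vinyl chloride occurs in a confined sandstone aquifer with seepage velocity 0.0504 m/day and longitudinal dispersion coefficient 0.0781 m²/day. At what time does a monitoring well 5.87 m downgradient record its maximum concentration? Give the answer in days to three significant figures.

89.7 days

For the 1D instantaneous-source solution, setting ∂C/∂t = 0 at fixed x gives v²t² + 2Dt − x² = 0, so t = (√(D² + v²x²) − D)/v².
√(D² + v²x²) = √(0.0781² + 0.0504² × 5.87²) = 0.3060; v² = 0.00254016.
t = (0.3060 − 0.0781)/0.00254016 = 89.7 days (vs. the pure-advection estimate x/v = 116 d).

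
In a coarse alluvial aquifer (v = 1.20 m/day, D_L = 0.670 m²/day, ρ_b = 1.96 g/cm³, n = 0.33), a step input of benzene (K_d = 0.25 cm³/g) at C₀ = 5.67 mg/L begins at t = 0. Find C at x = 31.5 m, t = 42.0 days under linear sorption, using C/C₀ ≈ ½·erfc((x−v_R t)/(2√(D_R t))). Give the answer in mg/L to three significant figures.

Retardation factor R = 1 + ρ_b·K_d/n = 1 + 1.96 × 0.25/0.33 = 2.485.
Sorption retards both mechanisms: v_R = v/R = 0.4829 m/day, D_R = D/R = 0.2696 m²/day.
v_R·t = 0.4829 × 42.0 = 20.2818 m; 2√(D_R t) = 6.730 m; argument = (31.5 − 20.2818)/6.730 = 1.667.
C = C₀ × ½·erfc(1.667) = 5.67 × 0.009199 = 0.0522 mg/L.

0.0522 mg/L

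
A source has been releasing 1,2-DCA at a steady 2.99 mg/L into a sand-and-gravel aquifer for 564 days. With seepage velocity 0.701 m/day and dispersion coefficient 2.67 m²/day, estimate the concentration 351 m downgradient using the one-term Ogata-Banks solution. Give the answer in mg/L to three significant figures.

2.36 mg/L

For a continuous step input, C/C₀ ≈ ½·erfc((x−vt)/(2√(Dt))).
vt = 0.701 × 564 = 395.364 m and 2√(Dt) = 2√(2.67 × 564) = 77.61 m.
Argument (x−vt)/(2√(Dt)) = (351 − 395.364)/77.61 = -0.5716; ½·erfc(-0.5716) = 0.7906.
C = 2.99 × 0.7906 = 2.36 mg/L.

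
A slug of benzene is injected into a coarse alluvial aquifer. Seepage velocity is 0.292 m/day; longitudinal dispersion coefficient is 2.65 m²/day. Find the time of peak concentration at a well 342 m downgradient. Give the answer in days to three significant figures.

For the 1D instantaneous-source solution, setting ∂C/∂t = 0 at fixed x gives v²t² + 2Dt − x² = 0, so t = (√(D² + v²x²) − D)/v².
√(D² + v²x²) = √(2.65² + 0.292² × 342²) = 99.90; v² = 0.085264.
t = (99.90 − 2.65)/0.085264 = 1140 days (vs. the pure-advection estimate x/v = 1170 d).

1140 days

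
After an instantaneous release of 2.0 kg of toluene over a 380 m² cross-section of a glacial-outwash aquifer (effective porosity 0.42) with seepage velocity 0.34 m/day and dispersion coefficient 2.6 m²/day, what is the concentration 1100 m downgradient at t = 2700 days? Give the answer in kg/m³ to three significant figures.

1.30e-05 kg/m³

For an instantaneous plane source, C(x,t) = M/(n_e·A·√(4πDt)) · exp(−(x−vt)²/(4Dt)), with n_e·A the pore (flow) area.
Plume center vt = 0.34 × 2700 = 918 m, so the well at 1100 m is 182 m downgradient of the peak.
√(4πDt) = 297.0 m, giving peak height M/(n_e·A·√(4πDt)) = 2.0/(0.42 × 380 × 297.0) = 4.219e-05 kg/m³.
(x−vt)²/(4Dt) = (182)²/(4 × 2.6 × 2700) = 1.180; exp(−1.180) = 0.3073.
C = 4.219e-05 × 0.3073 = 1.30e-05 kg/m³.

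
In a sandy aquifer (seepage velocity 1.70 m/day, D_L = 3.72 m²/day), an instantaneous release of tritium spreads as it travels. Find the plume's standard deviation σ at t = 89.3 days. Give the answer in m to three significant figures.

25.8 m

Dispersive spreading gives a Gaussian with σ² = 2Dt; advection only shifts the center.
σ = √(2 × 3.72 × 89.3) = 25.8 m.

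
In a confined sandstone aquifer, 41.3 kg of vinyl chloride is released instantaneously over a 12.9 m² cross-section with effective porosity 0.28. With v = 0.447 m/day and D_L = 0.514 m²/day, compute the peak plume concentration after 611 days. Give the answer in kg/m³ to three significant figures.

The peak of an instantaneous 1D plume sits at x = vt; there the Gaussian factor is 1 and C_max = M/(n_e·A·√(4πDt)), where n_e·A is the pore area the mass is dissolved in.
√(4πDt) = √(4π × 0.514 × 611) = 62.82 m, so C_max = 41.3/(0.28 × 12.9 × 62.82) = 0.182 kg/m³.

0.182 kg/m³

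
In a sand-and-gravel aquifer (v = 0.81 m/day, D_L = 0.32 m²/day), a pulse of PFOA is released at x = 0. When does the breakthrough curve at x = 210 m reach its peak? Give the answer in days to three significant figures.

For the 1D instantaneous-source solution, setting ∂C/∂t = 0 at fixed x gives v²t² + 2Dt − x² = 0, so t = (√(D² + v²x²) − D)/v².
√(D² + v²x²) = √(0.32² + 0.81² × 210²) = 170.1; v² = 0.6561.
t = (170.1 − 0.32)/0.6561 = 259 days (vs. the pure-advection estimate x/v = 259 d).

259 days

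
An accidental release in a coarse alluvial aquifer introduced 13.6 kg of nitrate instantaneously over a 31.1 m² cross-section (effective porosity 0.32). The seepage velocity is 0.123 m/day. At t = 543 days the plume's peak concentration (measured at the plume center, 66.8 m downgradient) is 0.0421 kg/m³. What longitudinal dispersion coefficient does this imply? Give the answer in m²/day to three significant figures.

0.154 m²/day

At the plume center C_max = M/(n_e·A·√(4πDt)), so D = M²/(4πt·(n_e·A·C_max)²).
n_e·A·C_max = 0.32 × 31.1 × 0.0421 = 0.4190 kg/m.
D = 13.6²/(4π × 543 × 0.4190²) = 0.154 m²/day.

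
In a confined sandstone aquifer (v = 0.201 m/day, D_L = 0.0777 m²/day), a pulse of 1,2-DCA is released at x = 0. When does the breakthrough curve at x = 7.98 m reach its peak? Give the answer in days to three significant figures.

For the 1D instantaneous-source solution, setting ∂C/∂t = 0 at fixed x gives v²t² + 2Dt − x² = 0, so t = (√(D² + v²x²) − D)/v².
√(D² + v²x²) = √(0.0777² + 0.201² × 7.98²) = 1.606; v² = 0.040401.
t = (1.606 − 0.0777)/0.040401 = 37.8 days (vs. the pure-advection estimate x/v = 39.7 d).

37.8 days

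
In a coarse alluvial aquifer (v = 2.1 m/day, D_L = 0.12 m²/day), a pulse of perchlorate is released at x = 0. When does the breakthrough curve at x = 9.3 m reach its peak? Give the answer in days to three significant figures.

For the 1D instantaneous-source solution, setting ∂C/∂t = 0 at fixed x gives v²t² + 2Dt − x² = 0, so t = (√(D² + v²x²) − D)/v².
√(D² + v²x²) = √(0.12² + 2.1² × 9.3²) = 19.53; v² = 4.41.
t = (19.53 − 0.12)/4.41 = 4.40 days (vs. the pure-advection estimate x/v = 4.43 d).

4.40 days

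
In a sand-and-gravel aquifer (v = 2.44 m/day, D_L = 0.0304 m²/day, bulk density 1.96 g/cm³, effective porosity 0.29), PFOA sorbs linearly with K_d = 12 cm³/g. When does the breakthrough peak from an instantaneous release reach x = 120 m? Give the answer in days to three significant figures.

4040 days

Retardation factor R = 1 + ρ_b·K_d/n = 1 + 1.96 × 12/0.29 = 82.10.
Sorption retards both mechanisms: v_R = v/R = 0.02972 m/day, D_R = D/R = 0.0003703 m²/day.
Peak time from v_R²t² + 2D_R t − x² = 0: t = (√(D_R² + v_R²x²) − D_R)/v_R².
√(D_R² + v_R²x²) = √(0.0003703² + 0.02972² × 120²) = 3.566; v_R² = 0.0008833.
t = (3.566 − 0.0003703)/0.0008833 = 4040 days.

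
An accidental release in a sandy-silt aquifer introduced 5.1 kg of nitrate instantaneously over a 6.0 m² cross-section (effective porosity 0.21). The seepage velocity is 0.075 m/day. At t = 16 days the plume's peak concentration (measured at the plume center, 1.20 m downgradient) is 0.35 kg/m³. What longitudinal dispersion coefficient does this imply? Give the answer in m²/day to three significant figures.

0.665 m²/day

At the plume center C_max = M/(n_e·A·√(4πDt)), so D = M²/(4πt·(n_e·A·C_max)²).
n_e·A·C_max = 0.21 × 6.0 × 0.35 = 0.4410 kg/m.
D = 5.1²/(4π × 16 × 0.4410²) = 0.665 m²/day.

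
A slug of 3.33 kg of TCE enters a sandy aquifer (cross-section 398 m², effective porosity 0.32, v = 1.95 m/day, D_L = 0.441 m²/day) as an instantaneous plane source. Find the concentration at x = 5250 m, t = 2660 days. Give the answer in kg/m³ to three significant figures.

9.24e-05 kg/m³

For an instantaneous plane source, C(x,t) = M/(n_e·A·√(4πDt)) · exp(−(x−vt)²/(4Dt)), with n_e·A the pore (flow) area.
Plume center vt = 1.95 × 2660 = 5187 m, so the well at 5250 m is 63 m downgradient of the peak.
√(4πDt) = 121.4 m, giving peak height M/(n_e·A·√(4πDt)) = 3.33/(0.32 × 398 × 121.4) = 0.0002154 kg/m³.
(x−vt)²/(4Dt) = (63)²/(4 × 0.441 × 2660) = 0.8459; exp(−0.8459) = 0.4292.
C = 0.0002154 × 0.4292 = 9.24e-05 kg/m³.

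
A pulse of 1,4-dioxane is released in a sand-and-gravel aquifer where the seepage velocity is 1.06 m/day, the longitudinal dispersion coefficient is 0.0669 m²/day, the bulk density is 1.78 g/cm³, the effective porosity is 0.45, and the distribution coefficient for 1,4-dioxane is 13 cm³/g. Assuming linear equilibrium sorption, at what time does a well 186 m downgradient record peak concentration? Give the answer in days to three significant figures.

9200 days

Retardation factor R = 1 + ρ_b·K_d/n = 1 + 1.78 × 13/0.45 = 52.42.
Sorption retards both mechanisms: v_R = v/R = 0.02022 m/day, D_R = D/R = 0.001276 m²/day.
Peak time from v_R²t² + 2D_R t − x² = 0: t = (√(D_R² + v_R²x²) − D_R)/v_R².
√(D_R² + v_R²x²) = √(0.001276² + 0.02022² × 186²) = 3.761; v_R² = 0.0004088.
t = (3.761 − 0.001276)/0.0004088 = 9200 days.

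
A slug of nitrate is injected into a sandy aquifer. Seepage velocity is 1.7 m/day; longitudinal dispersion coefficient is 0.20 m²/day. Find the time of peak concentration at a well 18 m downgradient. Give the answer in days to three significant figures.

10.5 days

For the 1D instantaneous-source solution, setting ∂C/∂t = 0 at fixed x gives v²t² + 2Dt − x² = 0, so t = (√(D² + v²x²) − D)/v².
√(D² + v²x²) = √(0.20² + 1.7² × 18²) = 30.60; v² = 2.89.
t = (30.60 − 0.20)/2.89 = 10.5 days (vs. the pure-advection estimate x/v = 10.6 d).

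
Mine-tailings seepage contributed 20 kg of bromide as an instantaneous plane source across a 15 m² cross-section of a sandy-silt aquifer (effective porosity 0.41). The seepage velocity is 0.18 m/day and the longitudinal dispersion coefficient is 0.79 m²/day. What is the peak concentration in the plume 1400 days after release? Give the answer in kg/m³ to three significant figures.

The peak of an instantaneous 1D plume sits at x = vt; there the Gaussian factor is 1 and C_max = M/(n_e·A·√(4πDt)), where n_e·A is the pore area the mass is dissolved in.
√(4πDt) = √(4π × 0.79 × 1400) = 117.9 m, so C_max = 20/(0.41 × 15 × 117.9) = 0.0276 kg/m³.

0.0276 kg/m³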